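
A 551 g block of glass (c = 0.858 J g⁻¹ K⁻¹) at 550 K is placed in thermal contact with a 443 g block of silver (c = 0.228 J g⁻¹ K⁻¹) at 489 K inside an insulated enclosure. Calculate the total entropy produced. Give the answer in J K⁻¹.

ΔS_total = 0.561 J/K

Energy balance: T_f = (m₁c₁T₁ + m₂c₂T₂)/(m₁c₁ + m₂c₂) = 539.26 K.
ΔS₁ = m₁c₁ ln(T_f/T₁) = 472.758 × ln(539.26/550) = -9.3215 J/K.
ΔS₂ = m₂c₂ ln(T_f/T₂) = 101.004 × ln(539.26/489) = 9.8821 J/K.
ΔS_total = -9.3215 + 9.8821 = 0.561 J/K.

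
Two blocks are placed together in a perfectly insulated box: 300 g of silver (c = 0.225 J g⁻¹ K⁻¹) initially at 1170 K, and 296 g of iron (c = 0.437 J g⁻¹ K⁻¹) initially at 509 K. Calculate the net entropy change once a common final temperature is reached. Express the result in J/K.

ΔS_total = 16.3 J/K

Energy balance: T_f = (m₁c₁T₁ + m₂c₂T₂)/(m₁c₁ + m₂c₂) = 735.66 K.
ΔS₁ = m₁c₁ ln(T_f/T₁) = 67.5 × ln(735.66/1170) = -31.32 J/K.
ΔS₂ = m₂c₂ ln(T_f/T₂) = 129.352 × ln(735.66/509) = 47.64 J/K.
ΔS_total = -31.32 + 47.64 = 16.3 J/K.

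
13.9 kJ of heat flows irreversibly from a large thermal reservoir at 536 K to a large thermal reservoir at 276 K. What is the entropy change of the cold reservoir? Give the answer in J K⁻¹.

The cold reservoir gains heat Q, so ΔS_cold = +Q/T_C = 13900/276 = 50.4 J/K.

ΔS_cold = 50.4 J/K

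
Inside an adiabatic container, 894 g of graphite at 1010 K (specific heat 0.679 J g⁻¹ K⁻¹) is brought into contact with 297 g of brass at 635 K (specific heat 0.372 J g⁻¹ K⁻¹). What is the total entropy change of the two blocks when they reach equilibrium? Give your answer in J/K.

ΔS_total = 9.03 J/K

Energy balance: T_f = (m₁c₁T₁ + m₂c₂T₂)/(m₁c₁ + m₂c₂) = 952.26 K.
ΔS₁ = m₁c₁ ln(T_f/T₁) = 607.026 × ln(952.26/1010) = -35.74 J/K.
ΔS₂ = m₂c₂ ln(T_f/T₂) = 110.484 × ln(952.26/635) = 44.77 J/K.
ΔS_total = -35.74 + 44.77 = 9.03 J/K.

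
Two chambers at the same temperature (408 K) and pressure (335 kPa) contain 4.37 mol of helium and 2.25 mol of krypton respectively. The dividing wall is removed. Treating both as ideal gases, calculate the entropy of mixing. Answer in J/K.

ΔS_mix = 35.3 J/K

Mole fractions: x_A = 4.37/6.62 = 0.66, x_B = 0.34.
ΔS_mix = −R(n_A ln x_A + n_B ln x_B) = −8.314 × (4.37 ln 0.66 + 2.25 ln 0.34) = 35.3 J/K.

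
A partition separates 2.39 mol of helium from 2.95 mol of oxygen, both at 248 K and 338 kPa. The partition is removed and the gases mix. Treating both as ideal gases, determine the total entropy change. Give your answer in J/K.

ΔS_mix = 30.5 J/K

Mole fractions: x_A = 2.39/5.34 = 0.448, x_B = 0.552.
ΔS_mix = −R(n_A ln x_A + n_B ln x_B) = −8.314 × (2.39 ln 0.448 + 2.95 ln 0.552) = 30.5 J/K.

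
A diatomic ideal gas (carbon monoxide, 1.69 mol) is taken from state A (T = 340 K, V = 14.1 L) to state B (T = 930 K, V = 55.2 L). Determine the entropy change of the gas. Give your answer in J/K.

ΔS = 54.5 J/K

Entropy is a state function: ΔS = nC_V ln(T₂/T₁) + nR ln(V₂/V₁), with C_V = 5R/2 = 20.79 J mol⁻¹ K⁻¹ for a diatomic ideal gas.
ΔS = 1.69 × [20.79 × ln(930/340) + 8.314 × ln(55.2/14.1)] = 54.5 J/K.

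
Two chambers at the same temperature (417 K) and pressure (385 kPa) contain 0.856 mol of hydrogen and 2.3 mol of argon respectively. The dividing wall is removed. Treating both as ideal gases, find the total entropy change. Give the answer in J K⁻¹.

Mole fractions: x_A = 0.856/3.16 = 0.271, x_B = 0.729.
ΔS_mix = −R(n_A ln x_A + n_B ln x_B) = −8.314 × (0.856 ln 0.271 + 2.3 ln 0.729) = 15.3 J/K.

ΔS_mix = 15.3 J/K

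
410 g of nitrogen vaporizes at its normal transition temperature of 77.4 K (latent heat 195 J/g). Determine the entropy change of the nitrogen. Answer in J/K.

ΔS = 1030 J/K

Heat absorbed by the substance: Q = mL = 410 × 195 = 79950 J.
At constant T, ΔS = Q_rev/T = 79950 / 77.4 = 1030 J/K.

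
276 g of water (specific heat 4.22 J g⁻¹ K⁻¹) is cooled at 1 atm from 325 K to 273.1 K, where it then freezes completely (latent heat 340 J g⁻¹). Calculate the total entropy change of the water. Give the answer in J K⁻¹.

ΔS = -546 J/K

Cooling step: ΔS₁ = m c ln(T_tr/T_i) = 276 × 4.22 × ln(273.1/325) = -202.6 J/K.
Phase change: ΔS₂ = −mL/T_tr = −276 × 340 / 273.1 = -343.6 J/K.
ΔS_total = (-202.6) + (-343.6) = -546 J/K.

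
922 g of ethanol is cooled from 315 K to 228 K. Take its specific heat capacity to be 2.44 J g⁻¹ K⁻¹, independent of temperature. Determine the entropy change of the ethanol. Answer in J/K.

ΔS = ∫dQ_rev/T = m c ln(T₂/T₁) = 922 × 2.44 × ln(228/315) = -727 J/K.

ΔS = -727 J/K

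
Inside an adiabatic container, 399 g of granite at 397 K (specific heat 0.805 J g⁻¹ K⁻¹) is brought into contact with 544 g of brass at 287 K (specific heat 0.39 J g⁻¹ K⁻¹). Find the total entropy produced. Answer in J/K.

Energy balance: T_f = (m₁c₁T₁ + m₂c₂T₂)/(m₁c₁ + m₂c₂) = 353.24 K.
ΔS₁ = m₁c₁ ln(T_f/T₁) = 321.195 × ln(353.24/397) = -37.51 J/K.
ΔS₂ = m₂c₂ ln(T_f/T₂) = 212.16 × ln(353.24/287) = 44.06 J/K.
ΔS_total = -37.51 + 44.06 = 6.55 J/K.

ΔS_total = 6.55 J/K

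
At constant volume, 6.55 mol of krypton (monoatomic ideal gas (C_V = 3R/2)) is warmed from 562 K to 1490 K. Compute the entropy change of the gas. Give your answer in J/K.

At constant volume, ΔS = nC_V ln(T₂/T₁) with C_V = 3R/2 = 12.47 J mol⁻¹ K⁻¹.
ΔS = 6.55 × 12.47 × ln(1490/562) = 79.6 J/K.

ΔS = 79.6 J/K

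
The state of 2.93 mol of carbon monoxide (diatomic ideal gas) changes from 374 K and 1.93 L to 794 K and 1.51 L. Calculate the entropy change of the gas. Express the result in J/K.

ΔS = 39.9 J/K

Entropy is a state function: ΔS = nC_V ln(T₂/T₁) + nR ln(V₂/V₁), with C_V = 5R/2 = 20.79 J mol⁻¹ K⁻¹ for a diatomic ideal gas.
ΔS = 2.93 × [20.79 × ln(794/374) + 8.314 × ln(1.51/1.93)] = 39.9 J/K.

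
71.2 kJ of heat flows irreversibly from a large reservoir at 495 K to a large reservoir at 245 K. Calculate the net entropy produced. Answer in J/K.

ΔS_total = 147 J/K

ΔS_hot = −Q/T_H = −71200/495 = -143.8 J/K and ΔS_cold = +Q/T_C = 71200/245 = 290.6 J/K.
ΔS_total = -143.8 + 290.6 = 147 J/K, positive as the second law requires.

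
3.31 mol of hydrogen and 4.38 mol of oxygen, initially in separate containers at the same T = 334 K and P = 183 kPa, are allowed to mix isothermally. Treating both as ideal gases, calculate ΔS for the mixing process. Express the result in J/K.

ΔS_mix = 43.7 J/K

Mole fractions: x_A = 3.31/7.69 = 0.43, x_B = 0.57.
ΔS_mix = −R(n_A ln x_A + n_B ln x_B) = −8.314 × (3.31 ln 0.43 + 4.38 ln 0.57) = 43.7 J/K.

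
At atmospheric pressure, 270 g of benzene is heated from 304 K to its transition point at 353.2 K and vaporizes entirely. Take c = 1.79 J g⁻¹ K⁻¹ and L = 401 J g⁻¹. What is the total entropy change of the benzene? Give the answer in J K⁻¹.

Warming step: ΔS₁ = m c ln(T_tr/T_i) = 270 × 1.79 × ln(353.2/304) = 72.5 J/K.
Phase change: ΔS₂ = +mL/T_tr = 270 × 401 / 353.2 = 306.5 J/K.
ΔS_total = (72.5) + (306.5) = 379 J/K.

ΔS = 379 J/K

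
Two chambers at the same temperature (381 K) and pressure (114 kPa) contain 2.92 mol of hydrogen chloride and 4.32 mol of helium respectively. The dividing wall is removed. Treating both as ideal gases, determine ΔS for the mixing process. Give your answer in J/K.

Mole fractions: x_A = 2.92/7.24 = 0.403, x_B = 0.597.
ΔS_mix = −R(n_A ln x_A + n_B ln x_B) = −8.314 × (2.92 ln 0.403 + 4.32 ln 0.597) = 40.6 J/K.

ΔS_mix = 40.6 J/K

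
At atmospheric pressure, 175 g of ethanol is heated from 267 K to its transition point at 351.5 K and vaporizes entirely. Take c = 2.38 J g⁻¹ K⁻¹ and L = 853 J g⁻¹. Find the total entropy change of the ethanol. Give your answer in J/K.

ΔS = 539 J/K

Warming step: ΔS₁ = m c ln(T_tr/T_i) = 175 × 2.38 × ln(351.5/267) = 114.5 J/K.
Phase change: ΔS₂ = +mL/T_tr = 175 × 853 / 351.5 = 424.7 J/K.
ΔS_total = (114.5) + (424.7) = 539 J/K.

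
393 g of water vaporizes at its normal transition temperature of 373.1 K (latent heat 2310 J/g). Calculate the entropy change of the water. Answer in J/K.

ΔS = 2430 J/K

Heat absorbed by the substance: Q = mL = 393 × 2310 = 907830 J.
At constant T, ΔS = Q_rev/T = 907830 / 373.1 = 2430 J/K.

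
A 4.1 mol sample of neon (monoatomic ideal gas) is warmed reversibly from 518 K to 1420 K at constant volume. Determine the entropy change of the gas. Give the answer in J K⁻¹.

At constant volume, ΔS = nC_V ln(T₂/T₁) with C_V = 3R/2 = 12.47 J mol⁻¹ K⁻¹.
ΔS = 4.1 × 12.47 × ln(1420/518) = 51.6 J/K.

ΔS = 51.6 J/K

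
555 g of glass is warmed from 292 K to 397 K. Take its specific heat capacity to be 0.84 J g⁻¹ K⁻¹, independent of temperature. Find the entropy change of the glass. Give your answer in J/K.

ΔS = ∫dQ_rev/T = m c ln(T₂/T₁) = 555 × 0.84 × ln(397/292) = 143 J/K.

ΔS = 143 J/K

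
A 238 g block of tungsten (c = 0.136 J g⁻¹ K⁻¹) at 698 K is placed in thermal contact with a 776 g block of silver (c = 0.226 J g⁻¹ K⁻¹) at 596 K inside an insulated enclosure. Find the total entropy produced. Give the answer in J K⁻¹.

Energy balance: T_f = (m₁c₁T₁ + m₂c₂T₂)/(m₁c₁ + m₂c₂) = 611.89 K.
ΔS₁ = m₁c₁ ln(T_f/T₁) = 32.368 × ln(611.89/698) = -4.262 J/K.
ΔS₂ = m₂c₂ ln(T_f/T₂) = 175.376 × ln(611.89/596) = 4.615 J/K.
ΔS_total = -4.262 + 4.615 = 0.353 J/K.

ΔS_total = 0.353 J/K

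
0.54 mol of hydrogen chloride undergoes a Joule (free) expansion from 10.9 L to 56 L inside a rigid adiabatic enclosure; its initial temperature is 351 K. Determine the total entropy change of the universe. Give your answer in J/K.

No heat is exchanged and no work is done, so the ideal-gas temperature stays constant.
Entropy is a state function; using a reversible isothermal path, ΔS_gas = nR ln(V₂/V₁) = 0.54 × 8.314 × ln(56/10.9) = 7.35 J/K.
The insulated surroundings exchange no heat, so ΔS_surr = 0 and ΔS_universe = ΔS_gas.

ΔS_universe = 7.35 J/K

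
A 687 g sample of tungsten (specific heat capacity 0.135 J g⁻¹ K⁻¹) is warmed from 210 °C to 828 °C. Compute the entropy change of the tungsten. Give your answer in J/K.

ΔS = 76.4 J/K

In kelvin: T₁ = 483.15 K, T₂ = 1101.15 K. ΔS = ∫dQ_rev/T = m c ln(T₂/T₁) = 687 × 0.135 × ln(1101.15/483.15) = 76.4 J/K.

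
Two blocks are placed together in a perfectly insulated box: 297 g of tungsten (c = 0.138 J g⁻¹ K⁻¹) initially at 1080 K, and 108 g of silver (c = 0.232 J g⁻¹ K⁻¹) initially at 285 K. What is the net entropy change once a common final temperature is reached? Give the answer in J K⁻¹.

ΔS_total = 11.8 J/K

Energy balance: T_f = (m₁c₁T₁ + m₂c₂T₂)/(m₁c₁ + m₂c₂) = 778.38 K.
ΔS₁ = m₁c₁ ln(T_f/T₁) = 40.986 × ln(778.38/1080) = -13.42 J/K.
ΔS₂ = m₂c₂ ln(T_f/T₂) = 25.056 × ln(778.38/285) = 25.17 J/K.
ΔS_total = -13.42 + 25.17 = 11.8 J/K.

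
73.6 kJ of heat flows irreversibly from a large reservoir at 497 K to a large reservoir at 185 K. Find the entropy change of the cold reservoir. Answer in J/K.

ΔS_cold = 398 J/K

The cold reservoir gains heat Q, so ΔS_cold = +Q/T_C = 73600/185 = 398 J/K.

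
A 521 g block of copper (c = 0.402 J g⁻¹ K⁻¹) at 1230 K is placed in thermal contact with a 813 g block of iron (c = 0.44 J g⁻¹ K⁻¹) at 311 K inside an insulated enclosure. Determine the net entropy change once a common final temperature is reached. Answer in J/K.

Energy balance: T_f = (m₁c₁T₁ + m₂c₂T₂)/(m₁c₁ + m₂c₂) = 650.37 K.
ΔS₁ = m₁c₁ ln(T_f/T₁) = 209.442 × ln(650.37/1230) = -133.5 J/K.
ΔS₂ = m₂c₂ ln(T_f/T₂) = 357.72 × ln(650.37/311) = 263.9 J/K.
ΔS_total = -133.5 + 263.9 = 130 J/K.

ΔS_total = 130 J/K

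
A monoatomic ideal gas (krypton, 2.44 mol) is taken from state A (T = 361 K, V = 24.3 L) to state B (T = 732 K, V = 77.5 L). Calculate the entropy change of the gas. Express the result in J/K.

Entropy is a state function: ΔS = nC_V ln(T₂/T₁) + nR ln(V₂/V₁), with C_V = 3R/2 = 12.47 J mol⁻¹ K⁻¹ for a monoatomic ideal gas.
ΔS = 2.44 × [12.47 × ln(732/361) + 8.314 × ln(77.5/24.3)] = 45 J/K.

ΔS = 45 J/K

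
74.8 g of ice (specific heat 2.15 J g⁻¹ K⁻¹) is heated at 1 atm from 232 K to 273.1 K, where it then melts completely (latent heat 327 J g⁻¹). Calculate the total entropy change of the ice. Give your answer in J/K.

Warming step: ΔS₁ = m c ln(T_tr/T_i) = 74.8 × 2.15 × ln(273.1/232) = 26.23 J/K.
Phase change: ΔS₂ = +mL/T_tr = 74.8 × 327 / 273.1 = 89.56 J/K.
ΔS_total = (26.23) + (89.56) = 116 J/K.

ΔS = 116 J/K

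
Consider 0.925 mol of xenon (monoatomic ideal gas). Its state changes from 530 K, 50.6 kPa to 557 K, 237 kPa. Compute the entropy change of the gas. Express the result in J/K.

ΔS = -10.9 J/K

ΔS = nC_p ln(T₂/T₁) − nR ln(P₂/P₁), with C_p = 5R/2 = 20.79 J mol⁻¹ K⁻¹ for a monoatomic ideal gas.
ΔS = 0.925 × [20.79 × ln(557/530) − 8.314 × ln(237/50.6)] = -10.9 J/K.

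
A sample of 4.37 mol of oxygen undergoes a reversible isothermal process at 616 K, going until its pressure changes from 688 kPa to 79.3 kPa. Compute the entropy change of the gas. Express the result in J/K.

ΔS_gas = 78.5 J/K

For an isothermal ideal gas ΔS_gas = nR ln(P₁/P₂) = 4.37 × 8.314 × ln(688/79.3) = 78.5 J/K.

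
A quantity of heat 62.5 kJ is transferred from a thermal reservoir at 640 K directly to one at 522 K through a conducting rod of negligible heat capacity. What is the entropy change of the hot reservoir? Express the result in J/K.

ΔS_hot = -97.7 J/K

The hot reservoir loses heat Q, so ΔS_hot = −Q/T_H = −62500/640 = -97.7 J/K.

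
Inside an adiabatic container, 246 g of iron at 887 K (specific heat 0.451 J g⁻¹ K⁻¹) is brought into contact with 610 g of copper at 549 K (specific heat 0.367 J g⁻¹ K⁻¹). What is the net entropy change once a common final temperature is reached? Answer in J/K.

Energy balance: T_f = (m₁c₁T₁ + m₂c₂T₂)/(m₁c₁ + m₂c₂) = 661 K.
ΔS₁ = m₁c₁ ln(T_f/T₁) = 110.946 × ln(661/887) = -32.63 J/K.
ΔS₂ = m₂c₂ ln(T_f/T₂) = 223.87 × ln(661/549) = 41.56 J/K.
ΔS_total = -32.63 + 41.56 = 8.93 J/K.

ΔS_total = 8.93 J/K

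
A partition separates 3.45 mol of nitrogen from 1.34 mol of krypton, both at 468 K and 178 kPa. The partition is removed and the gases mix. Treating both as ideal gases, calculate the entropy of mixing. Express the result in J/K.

Mole fractions: x_A = 3.45/4.79 = 0.72, x_B = 0.28.
ΔS_mix = −R(n_A ln x_A + n_B ln x_B) = −8.314 × (3.45 ln 0.72 + 1.34 ln 0.28) = 23.6 J/K.

ΔS_mix = 23.6 J/K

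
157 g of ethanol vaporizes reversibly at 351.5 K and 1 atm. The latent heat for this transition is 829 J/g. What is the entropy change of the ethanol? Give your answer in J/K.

Heat absorbed by the substance: Q = mL = 157 × 829 = 130153 J.
At constant T, ΔS = Q_rev/T = 130153 / 351.5 = 370 J/K.

ΔS = 370 J/K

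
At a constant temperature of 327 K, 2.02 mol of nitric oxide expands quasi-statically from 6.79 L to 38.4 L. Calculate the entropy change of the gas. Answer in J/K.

ΔS_gas = 29.1 J/K

For an isothermal ideal gas ΔS_gas = nR ln(V₂/V₁) = 2.02 × 8.314 × ln(38.4/6.79) = 29.1 J/K.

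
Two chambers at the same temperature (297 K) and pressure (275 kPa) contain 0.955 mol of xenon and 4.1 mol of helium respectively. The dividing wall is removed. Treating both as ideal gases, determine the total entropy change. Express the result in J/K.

Mole fractions: x_A = 0.955/5.05 = 0.189, x_B = 0.811.
ΔS_mix = −R(n_A ln x_A + n_B ln x_B) = −8.314 × (0.955 ln 0.189 + 4.1 ln 0.811) = 20.4 J/K.

ΔS_mix = 20.4 J/K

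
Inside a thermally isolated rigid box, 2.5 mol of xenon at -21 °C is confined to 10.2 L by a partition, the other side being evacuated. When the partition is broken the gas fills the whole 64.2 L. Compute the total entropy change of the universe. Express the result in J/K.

ΔS_universe = 38.2 J/K

For an ideal gas in free expansion Q = 0 and W = 0, so T is unchanged.
Entropy is a state function; using a reversible isothermal path, ΔS_gas = nR ln(V₂/V₁) = 2.5 × 8.314 × ln(64.2/10.2) = 38.2 J/K.
The insulated surroundings exchange no heat, so ΔS_surr = 0 and ΔS_universe = ΔS_gas.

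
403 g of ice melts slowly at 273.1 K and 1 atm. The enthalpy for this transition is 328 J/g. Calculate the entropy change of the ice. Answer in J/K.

ΔS = 484 J/K

Heat absorbed by the substance: Q = mL = 403 × 328 = 132184 J.
At constant T, ΔS = Q_rev/T = 132184 / 273.1 = 484 J/K.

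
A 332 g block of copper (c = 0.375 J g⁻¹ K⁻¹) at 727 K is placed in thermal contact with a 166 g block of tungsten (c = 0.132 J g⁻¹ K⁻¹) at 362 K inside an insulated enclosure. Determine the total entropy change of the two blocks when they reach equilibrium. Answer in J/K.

Energy balance: T_f = (m₁c₁T₁ + m₂c₂T₂)/(m₁c₁ + m₂c₂) = 672.37 K.
ΔS₁ = m₁c₁ ln(T_f/T₁) = 124.5 × ln(672.37/727) = -9.7249 J/K.
ΔS₂ = m₂c₂ ln(T_f/T₂) = 21.912 × ln(672.37/362) = 13.567 J/K.
ΔS_total = -9.7249 + 13.567 = 3.84 J/K.

ΔS_total = 3.84 J/K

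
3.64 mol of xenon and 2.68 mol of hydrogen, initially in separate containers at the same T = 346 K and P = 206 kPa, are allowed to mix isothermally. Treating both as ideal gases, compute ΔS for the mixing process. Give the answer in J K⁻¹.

ΔS_mix = 35.8 J/K

Mole fractions: x_A = 3.64/6.32 = 0.576, x_B = 0.424.
ΔS_mix = −R(n_A ln x_A + n_B ln x_B) = −8.314 × (3.64 ln 0.576 + 2.68 ln 0.424) = 35.8 J/K.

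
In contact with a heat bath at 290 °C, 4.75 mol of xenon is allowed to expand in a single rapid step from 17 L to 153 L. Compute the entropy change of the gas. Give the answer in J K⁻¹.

Entropy is a state function, so ΔS_gas depends only on the end states.
For an isothermal ideal gas ΔS_gas = nR ln(V₂/V₁) = 4.75 × 8.314 × ln(153/17) = 86.8 J/K.

ΔS_gas = 86.8 J/K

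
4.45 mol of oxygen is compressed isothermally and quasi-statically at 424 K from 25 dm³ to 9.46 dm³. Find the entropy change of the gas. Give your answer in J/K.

ΔS_gas = -36 J/K

For an isothermal ideal gas ΔS_gas = nR ln(V₂/V₁) = 4.45 × 8.314 × ln(9.46/25) = -36 J/K.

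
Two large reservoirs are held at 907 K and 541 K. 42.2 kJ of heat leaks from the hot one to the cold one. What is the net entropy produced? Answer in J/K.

ΔS_total = 31.5 J/K

ΔS_hot = −Q/T_H = −42200/907 = -46.53 J/K and ΔS_cold = +Q/T_C = 42200/541 = 78 J/K.
ΔS_total = -46.53 + 78 = 31.5 J/K, positive as the second law requires.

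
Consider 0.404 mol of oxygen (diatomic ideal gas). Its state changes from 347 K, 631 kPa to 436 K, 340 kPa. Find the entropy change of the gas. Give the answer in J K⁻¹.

ΔS = nC_p ln(T₂/T₁) − nR ln(P₂/P₁), with C_p = 7R/2 = 29.1 J mol⁻¹ K⁻¹ for a diatomic ideal gas.
ΔS = 0.404 × [29.1 × ln(436/347) − 8.314 × ln(340/631)] = 4.76 J/K.

ΔS = 4.76 J/K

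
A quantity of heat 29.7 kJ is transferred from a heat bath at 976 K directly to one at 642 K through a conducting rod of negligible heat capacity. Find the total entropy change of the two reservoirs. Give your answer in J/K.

ΔS_hot = −Q/T_H = −29700/976 = -30.43 J/K and ΔS_cold = +Q/T_C = 29700/642 = 46.26 J/K.
ΔS_total = -30.43 + 46.26 = 15.8 J/K, positive as the second law requires.

ΔS_total = 15.8 J/K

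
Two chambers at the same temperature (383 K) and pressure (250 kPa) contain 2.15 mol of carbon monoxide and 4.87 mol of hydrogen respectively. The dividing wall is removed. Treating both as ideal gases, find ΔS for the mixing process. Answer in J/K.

Mole fractions: x_A = 2.15/7.02 = 0.306, x_B = 0.694.
ΔS_mix = −R(n_A ln x_A + n_B ln x_B) = −8.314 × (2.15 ln 0.306 + 4.87 ln 0.694) = 36 J/K.

ΔS_mix = 36 J/K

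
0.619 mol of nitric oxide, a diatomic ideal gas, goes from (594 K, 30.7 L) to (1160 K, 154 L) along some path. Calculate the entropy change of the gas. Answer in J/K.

ΔS = 16.9 J/K

Entropy is a state function: ΔS = nC_V ln(T₂/T₁) + nR ln(V₂/V₁), with C_V = 5R/2 = 20.79 J mol⁻¹ K⁻¹ for a diatomic ideal gas.
ΔS = 0.619 × [20.79 × ln(1160/594) + 8.314 × ln(154/30.7)] = 16.9 J/K.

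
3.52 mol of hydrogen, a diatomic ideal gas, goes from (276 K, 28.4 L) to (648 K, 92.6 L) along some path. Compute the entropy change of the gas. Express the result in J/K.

Entropy is a state function: ΔS = nC_V ln(T₂/T₁) + nR ln(V₂/V₁), with C_V = 5R/2 = 20.79 J mol⁻¹ K⁻¹ for a diatomic ideal gas.
ΔS = 3.52 × [20.79 × ln(648/276) + 8.314 × ln(92.6/28.4)] = 97 J/K.

ΔS = 97 J/K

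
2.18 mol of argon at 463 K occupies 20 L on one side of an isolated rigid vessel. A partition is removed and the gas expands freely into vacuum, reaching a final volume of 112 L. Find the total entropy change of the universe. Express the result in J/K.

ΔS_universe = 31.2 J/K

No heat is exchanged and no work is done, so the ideal-gas temperature stays constant.
Entropy is a state function; using a reversible isothermal path, ΔS_gas = nR ln(V₂/V₁) = 2.18 × 8.314 × ln(112/20) = 31.2 J/K.
The insulated surroundings exchange no heat, so ΔS_surr = 0 and ΔS_universe = ΔS_gas.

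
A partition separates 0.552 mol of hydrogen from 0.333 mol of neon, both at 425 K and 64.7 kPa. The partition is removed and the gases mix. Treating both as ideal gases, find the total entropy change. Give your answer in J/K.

ΔS_mix = 4.87 J/K

Mole fractions: x_A = 0.552/0.885 = 0.624, x_B = 0.376.
ΔS_mix = −R(n_A ln x_A + n_B ln x_B) = −8.314 × (0.552 ln 0.624 + 0.333 ln 0.376) = 4.87 J/K.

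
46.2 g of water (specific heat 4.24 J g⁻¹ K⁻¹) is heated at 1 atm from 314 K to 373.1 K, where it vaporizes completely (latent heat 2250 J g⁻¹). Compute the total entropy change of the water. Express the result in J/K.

ΔS = 312 J/K

Warming step: ΔS₁ = m c ln(T_tr/T_i) = 46.2 × 4.24 × ln(373.1/314) = 33.78 J/K.
Phase change: ΔS₂ = +mL/T_tr = 46.2 × 2250 / 373.1 = 278.6 J/K.
ΔS_total = (33.78) + (278.6) = 312 J/K.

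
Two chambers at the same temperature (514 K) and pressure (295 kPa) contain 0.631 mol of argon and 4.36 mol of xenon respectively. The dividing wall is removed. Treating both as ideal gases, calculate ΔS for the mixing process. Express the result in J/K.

Mole fractions: x_A = 0.631/4.99 = 0.126, x_B = 0.874.
ΔS_mix = −R(n_A ln x_A + n_B ln x_B) = −8.314 × (0.631 ln 0.126 + 4.36 ln 0.874) = 15.7 J/K.

ΔS_mix = 15.7 J/K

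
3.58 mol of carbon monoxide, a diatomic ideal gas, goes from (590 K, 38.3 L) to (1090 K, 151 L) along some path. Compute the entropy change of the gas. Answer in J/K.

ΔS = 86.5 J/K

Entropy is a state function: ΔS = nC_V ln(T₂/T₁) + nR ln(V₂/V₁), with C_V = 5R/2 = 20.79 J mol⁻¹ K⁻¹ for a diatomic ideal gas.
ΔS = 3.58 × [20.79 × ln(1090/590) + 8.314 × ln(151/38.3)] = 86.5 J/K.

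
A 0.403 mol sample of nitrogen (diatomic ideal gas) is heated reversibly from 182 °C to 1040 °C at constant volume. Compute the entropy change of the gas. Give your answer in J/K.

In kelvin: T₁ = 455.15 K, T₂ = 1313.15 K. At constant volume, ΔS = nC_V ln(T₂/T₁) with C_V = 5R/2 = 20.79 J mol⁻¹ K⁻¹.
ΔS = 0.403 × 20.79 × ln(1313.15/455.15) = 8.88 J/K.

ΔS = 8.88 J/K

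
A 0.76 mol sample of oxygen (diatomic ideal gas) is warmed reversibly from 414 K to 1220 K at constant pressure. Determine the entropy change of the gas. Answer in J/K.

ΔS = 23.9 J/K

At constant pressure, ΔS = nC_p ln(T₂/T₁) with C_p = 7R/2 = 29.1 J mol⁻¹ K⁻¹.
ΔS = 0.76 × 29.1 × ln(1220/414) = 23.9 J/K.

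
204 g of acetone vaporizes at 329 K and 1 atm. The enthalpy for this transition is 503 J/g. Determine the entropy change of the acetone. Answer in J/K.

Heat absorbed by the substance: Q = mL = 204 × 503 = 102612 J.
At constant T, ΔS = Q_rev/T = 102612 / 329 = 312 J/K.

ΔS = 312 J/K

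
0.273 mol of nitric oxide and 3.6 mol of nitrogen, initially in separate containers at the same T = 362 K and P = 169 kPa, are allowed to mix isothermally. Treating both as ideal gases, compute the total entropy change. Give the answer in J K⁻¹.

ΔS_mix = 8.21 J/K

Mole fractions: x_A = 0.273/3.87 = 0.0705, x_B = 0.93.
ΔS_mix = −R(n_A ln x_A + n_B ln x_B) = −8.314 × (0.273 ln 0.0705 + 3.6 ln 0.93) = 8.21 J/K.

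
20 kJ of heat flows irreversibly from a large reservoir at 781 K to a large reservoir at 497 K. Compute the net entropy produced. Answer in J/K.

ΔS_total = 14.6 J/K

ΔS_hot = −Q/T_H = −20000/781 = -25.61 J/K and ΔS_cold = +Q/T_C = 20000/497 = 40.24 J/K.
ΔS_total = -25.61 + 40.24 = 14.6 J/K, positive as the second law requires.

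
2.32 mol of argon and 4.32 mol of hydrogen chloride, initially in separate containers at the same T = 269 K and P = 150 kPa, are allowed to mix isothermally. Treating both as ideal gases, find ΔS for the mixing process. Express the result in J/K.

ΔS_mix = 35.7 J/K

Mole fractions: x_A = 2.32/6.64 = 0.349, x_B = 0.651.
ΔS_mix = −R(n_A ln x_A + n_B ln x_B) = −8.314 × (2.32 ln 0.349 + 4.32 ln 0.651) = 35.7 J/K.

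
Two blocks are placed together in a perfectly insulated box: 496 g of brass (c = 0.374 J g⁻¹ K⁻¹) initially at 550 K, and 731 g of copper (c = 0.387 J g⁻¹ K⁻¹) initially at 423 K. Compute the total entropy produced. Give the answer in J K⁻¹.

ΔS_total = 3.92 J/K

Energy balance: T_f = (m₁c₁T₁ + m₂c₂T₂)/(m₁c₁ + m₂c₂) = 473.3 K.
ΔS₁ = m₁c₁ ln(T_f/T₁) = 185.504 × ln(473.3/550) = -27.86 J/K.
ΔS₂ = m₂c₂ ln(T_f/T₂) = 282.897 × ln(473.3/423) = 31.78 J/K.
ΔS_total = -27.86 + 31.78 = 3.92 J/K.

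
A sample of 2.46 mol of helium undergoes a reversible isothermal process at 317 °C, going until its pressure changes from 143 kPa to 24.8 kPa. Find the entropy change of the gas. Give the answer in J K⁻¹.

ΔS_gas = 35.8 J/K

For an isothermal ideal gas ΔS_gas = nR ln(P₁/P₂) = 2.46 × 8.314 × ln(143/24.8) = 35.8 J/K.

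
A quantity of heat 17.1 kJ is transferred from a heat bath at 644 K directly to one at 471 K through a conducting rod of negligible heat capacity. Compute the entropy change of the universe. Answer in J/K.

ΔS_total = 9.75 J/K

ΔS_hot = −Q/T_H = −17100/644 = -26.553 J/K and ΔS_cold = +Q/T_C = 17100/471 = 36.306 J/K.
ΔS_total = -26.553 + 36.306 = 9.75 J/K, positive as the second law requires.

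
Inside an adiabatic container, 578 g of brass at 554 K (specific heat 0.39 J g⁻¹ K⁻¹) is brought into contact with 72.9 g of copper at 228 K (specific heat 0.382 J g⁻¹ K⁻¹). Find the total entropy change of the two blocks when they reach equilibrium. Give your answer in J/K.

ΔS_total = 7.78 J/K

Energy balance: T_f = (m₁c₁T₁ + m₂c₂T₂)/(m₁c₁ + m₂c₂) = 518.16 K.
ΔS₁ = m₁c₁ ln(T_f/T₁) = 225.42 × ln(518.16/554) = -15.08 J/K.
ΔS₂ = m₂c₂ ln(T_f/T₂) = 27.8478 × ln(518.16/228) = 22.86 J/K.
ΔS_total = -15.08 + 22.86 = 7.78 J/K.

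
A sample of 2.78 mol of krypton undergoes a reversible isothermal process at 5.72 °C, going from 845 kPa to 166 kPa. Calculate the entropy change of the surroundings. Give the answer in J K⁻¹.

For an isothermal ideal gas ΔS_gas = nR ln(P₁/P₂) = 2.78 × 8.314 × ln(845/166) = 37.6 J/K.
The process is reversible, so ΔS_surr = −ΔS_gas = -37.6 J/K and ΔS_universe = 0.

ΔS_surr = -37.6 J/K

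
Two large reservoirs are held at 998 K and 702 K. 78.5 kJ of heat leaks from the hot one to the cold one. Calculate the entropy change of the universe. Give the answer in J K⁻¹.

ΔS_hot = −Q/T_H = −78500/998 = -78.657 J/K and ΔS_cold = +Q/T_C = 78500/702 = 111.82 J/K.
ΔS_total = -78.657 + 111.82 = 33.2 J/K, positive as the second law requires.

ΔS_total = 33.2 J/K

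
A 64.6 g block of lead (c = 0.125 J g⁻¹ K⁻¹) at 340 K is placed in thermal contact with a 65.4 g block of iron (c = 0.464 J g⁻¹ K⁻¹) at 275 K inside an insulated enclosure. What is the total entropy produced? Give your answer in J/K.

Energy balance: T_f = (m₁c₁T₁ + m₂c₂T₂)/(m₁c₁ + m₂c₂) = 288.66 K.
ΔS₁ = m₁c₁ ln(T_f/T₁) = 8.075 × ln(288.66/340) = -1.322 J/K.
ΔS₂ = m₂c₂ ln(T_f/T₂) = 30.3456 × ln(288.66/275) = 1.471 J/K.
ΔS_total = -1.322 + 1.471 = 0.149 J/K.

ΔS_total = 0.149 J/K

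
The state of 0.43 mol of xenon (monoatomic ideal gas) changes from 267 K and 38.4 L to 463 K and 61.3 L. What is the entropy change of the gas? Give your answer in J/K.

Entropy is a state function: ΔS = nC_V ln(T₂/T₁) + nR ln(V₂/V₁), with C_V = 3R/2 = 12.47 J mol⁻¹ K⁻¹ for a monoatomic ideal gas.
ΔS = 0.43 × [12.47 × ln(463/267) + 8.314 × ln(61.3/38.4)] = 4.62 J/K.

ΔS = 4.62 J/K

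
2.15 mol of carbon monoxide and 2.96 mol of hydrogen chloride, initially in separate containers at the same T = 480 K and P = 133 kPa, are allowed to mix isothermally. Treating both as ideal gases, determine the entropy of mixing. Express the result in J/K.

ΔS_mix = 28.9 J/K

Mole fractions: x_A = 2.15/5.11 = 0.421, x_B = 0.579.
ΔS_mix = −R(n_A ln x_A + n_B ln x_B) = −8.314 × (2.15 ln 0.421 + 2.96 ln 0.579) = 28.9 J/K.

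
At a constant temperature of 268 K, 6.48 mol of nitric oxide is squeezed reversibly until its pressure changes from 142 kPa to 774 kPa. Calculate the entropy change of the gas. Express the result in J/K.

ΔS_gas = -91.4 J/K

For an isothermal ideal gas ΔS_gas = nR ln(P₁/P₂) = 6.48 × 8.314 × ln(142/774) = -91.4 J/K.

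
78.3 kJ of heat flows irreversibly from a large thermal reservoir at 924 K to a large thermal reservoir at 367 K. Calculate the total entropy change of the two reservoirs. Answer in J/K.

ΔS_hot = −Q/T_H = −78300/924 = -84.74 J/K and ΔS_cold = +Q/T_C = 78300/367 = 213.4 J/K.
ΔS_total = -84.74 + 213.4 = 129 J/K, positive as the second law requires.

ΔS_total = 129 J/K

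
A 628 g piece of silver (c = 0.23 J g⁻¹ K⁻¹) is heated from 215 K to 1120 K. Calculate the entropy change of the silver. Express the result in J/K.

ΔS = 238 J/K

ΔS = ∫dQ_rev/T = m c ln(T₂/T₁) = 628 × 0.23 × ln(1120/215) = 238 J/K.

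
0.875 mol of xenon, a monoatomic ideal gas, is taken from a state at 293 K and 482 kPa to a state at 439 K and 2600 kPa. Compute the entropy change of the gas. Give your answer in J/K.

ΔS = -4.91 J/K

ΔS = nC_p ln(T₂/T₁) − nR ln(P₂/P₁), with C_p = 5R/2 = 20.79 J mol⁻¹ K⁻¹ for a monoatomic ideal gas.
ΔS = 0.875 × [20.79 × ln(439/293) − 8.314 × ln(2600/482)] = -4.91 J/K.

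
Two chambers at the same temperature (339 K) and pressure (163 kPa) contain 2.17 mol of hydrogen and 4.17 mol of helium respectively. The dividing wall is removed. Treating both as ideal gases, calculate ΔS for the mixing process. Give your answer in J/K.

ΔS_mix = 33.9 J/K

Mole fractions: x_A = 2.17/6.34 = 0.342, x_B = 0.658.
ΔS_mix = −R(n_A ln x_A + n_B ln x_B) = −8.314 × (2.17 ln 0.342 + 4.17 ln 0.658) = 33.9 J/K.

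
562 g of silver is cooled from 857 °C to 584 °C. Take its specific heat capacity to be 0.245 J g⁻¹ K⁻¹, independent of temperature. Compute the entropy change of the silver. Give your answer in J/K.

ΔS = -38.1 J/K

In kelvin: T₁ = 1130.15 K, T₂ = 857.15 K. ΔS = ∫dQ_rev/T = m c ln(T₂/T₁) = 562 × 0.245 × ln(857.15/1130.15) = -38.1 J/K.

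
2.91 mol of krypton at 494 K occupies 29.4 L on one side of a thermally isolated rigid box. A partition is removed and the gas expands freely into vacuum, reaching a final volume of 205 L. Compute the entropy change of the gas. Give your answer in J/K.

No heat is exchanged and no work is done, so the ideal-gas temperature stays constant.
Entropy is a state function; using a reversible isothermal path, ΔS_gas = nR ln(V₂/V₁) = 2.91 × 8.314 × ln(205/29.4) = 47 J/K.

ΔS_gas = 47 J/K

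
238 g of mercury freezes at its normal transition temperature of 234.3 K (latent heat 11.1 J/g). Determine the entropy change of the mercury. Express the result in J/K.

ΔS = -11.3 J/K

Heat released by the substance: Q = −mL = −238 × 11.1 = −2641.8 J.
At constant T, ΔS = Q_rev/T = −2641.8 / 234.3 = -11.3 J/K.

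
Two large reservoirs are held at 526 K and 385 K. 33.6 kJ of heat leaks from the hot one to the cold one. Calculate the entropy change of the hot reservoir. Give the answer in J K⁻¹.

The hot reservoir loses heat Q, so ΔS_hot = −Q/T_H = −33600/526 = -63.9 J/K.

ΔS_hot = -63.9 J/K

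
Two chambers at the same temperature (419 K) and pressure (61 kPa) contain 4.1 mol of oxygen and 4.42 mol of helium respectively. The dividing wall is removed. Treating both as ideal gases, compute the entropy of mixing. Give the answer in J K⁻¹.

Mole fractions: x_A = 4.1/8.52 = 0.481, x_B = 0.519.
ΔS_mix = −R(n_A ln x_A + n_B ln x_B) = −8.314 × (4.1 ln 0.481 + 4.42 ln 0.519) = 49 J/K.

ΔS_mix = 49 J/K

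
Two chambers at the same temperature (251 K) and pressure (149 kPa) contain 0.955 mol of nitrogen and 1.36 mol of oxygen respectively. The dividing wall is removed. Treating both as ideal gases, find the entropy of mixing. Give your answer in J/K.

ΔS_mix = 13 J/K

Mole fractions: x_A = 0.955/2.31 = 0.413, x_B = 0.587.
ΔS_mix = −R(n_A ln x_A + n_B ln x_B) = −8.314 × (0.955 ln 0.413 + 1.36 ln 0.587) = 13 J/K.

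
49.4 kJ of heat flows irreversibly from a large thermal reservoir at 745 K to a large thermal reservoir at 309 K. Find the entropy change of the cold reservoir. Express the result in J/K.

The cold reservoir gains heat Q, so ΔS_cold = +Q/T_C = 49400/309 = 160 J/K.

ΔS_cold = 160 J/K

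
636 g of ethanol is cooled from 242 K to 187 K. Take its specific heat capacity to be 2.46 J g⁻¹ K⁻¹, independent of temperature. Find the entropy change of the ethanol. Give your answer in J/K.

ΔS = ∫dQ_rev/T = m c ln(T₂/T₁) = 636 × 2.46 × ln(187/242) = -403 J/K.

ΔS = -403 J/K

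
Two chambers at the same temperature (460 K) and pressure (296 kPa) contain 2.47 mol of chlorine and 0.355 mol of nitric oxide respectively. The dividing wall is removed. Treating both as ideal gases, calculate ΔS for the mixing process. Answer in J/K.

Mole fractions: x_A = 2.47/2.83 = 0.874, x_B = 0.126.
ΔS_mix = −R(n_A ln x_A + n_B ln x_B) = −8.314 × (2.47 ln 0.874 + 0.355 ln 0.126) = 8.88 J/K.

ΔS_mix = 8.88 J/K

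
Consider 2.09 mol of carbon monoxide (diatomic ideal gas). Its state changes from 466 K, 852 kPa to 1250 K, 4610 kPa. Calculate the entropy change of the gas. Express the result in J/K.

ΔS = nC_p ln(T₂/T₁) − nR ln(P₂/P₁), with C_p = 7R/2 = 29.1 J mol⁻¹ K⁻¹ for a diatomic ideal gas.
ΔS = 2.09 × [29.1 × ln(1250/466) − 8.314 × ln(4610/852)] = 30.7 J/K.

ΔS = 30.7 J/K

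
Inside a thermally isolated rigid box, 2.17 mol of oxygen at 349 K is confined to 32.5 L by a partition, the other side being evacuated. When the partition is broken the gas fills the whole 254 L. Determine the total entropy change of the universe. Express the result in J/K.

No heat is exchanged and no work is done, so the ideal-gas temperature stays constant.
Entropy is a state function; using a reversible isothermal path, ΔS_gas = nR ln(V₂/V₁) = 2.17 × 8.314 × ln(254/32.5) = 37.1 J/K.
The insulated surroundings exchange no heat, so ΔS_surr = 0 and ΔS_universe = ΔS_gas.

ΔS_universe = 37.1 J/K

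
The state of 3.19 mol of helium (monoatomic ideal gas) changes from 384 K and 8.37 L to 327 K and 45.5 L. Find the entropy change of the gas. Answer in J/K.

Entropy is a state function: ΔS = nC_V ln(T₂/T₁) + nR ln(V₂/V₁), with C_V = 3R/2 = 12.47 J mol⁻¹ K⁻¹ for a monoatomic ideal gas.
ΔS = 3.19 × [12.47 × ln(327/384) + 8.314 × ln(45.5/8.37)] = 38.5 J/K.

ΔS = 38.5 J/K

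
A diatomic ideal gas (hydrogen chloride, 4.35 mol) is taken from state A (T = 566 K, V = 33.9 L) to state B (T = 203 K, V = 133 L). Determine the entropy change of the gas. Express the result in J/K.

Entropy is a state function: ΔS = nC_V ln(T₂/T₁) + nR ln(V₂/V₁), with C_V = 5R/2 = 20.79 J mol⁻¹ K⁻¹ for a diatomic ideal gas.
ΔS = 4.35 × [20.79 × ln(203/566) + 8.314 × ln(133/33.9)] = -43.3 J/K.

ΔS = -43.3 J/K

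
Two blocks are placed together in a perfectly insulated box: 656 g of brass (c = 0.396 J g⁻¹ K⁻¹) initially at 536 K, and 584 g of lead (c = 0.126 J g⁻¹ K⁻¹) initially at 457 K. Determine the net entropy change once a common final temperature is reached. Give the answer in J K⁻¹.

ΔS_total = 0.707 J/K

Energy balance: T_f = (m₁c₁T₁ + m₂c₂T₂)/(m₁c₁ + m₂c₂) = 518.56 K.
ΔS₁ = m₁c₁ ln(T_f/T₁) = 259.776 × ln(518.56/536) = -8.592 J/K.
ΔS₂ = m₂c₂ ln(T_f/T₂) = 73.584 × ln(518.56/457) = 9.299 J/K.
ΔS_total = -8.592 + 9.299 = 0.707 J/K.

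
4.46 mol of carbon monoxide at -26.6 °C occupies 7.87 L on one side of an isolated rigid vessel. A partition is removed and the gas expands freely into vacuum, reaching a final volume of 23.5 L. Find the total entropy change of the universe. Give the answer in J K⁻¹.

ΔS_universe = 40.6 J/K

No heat is exchanged and no work is done, so the ideal-gas temperature stays constant.
Entropy is a state function; using a reversible isothermal path, ΔS_gas = nR ln(V₂/V₁) = 4.46 × 8.314 × ln(23.5/7.87) = 40.6 J/K.
The insulated surroundings exchange no heat, so ΔS_surr = 0 and ΔS_universe = ΔS_gas.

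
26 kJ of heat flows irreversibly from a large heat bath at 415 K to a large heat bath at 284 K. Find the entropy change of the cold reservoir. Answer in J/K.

The cold reservoir gains heat Q, so ΔS_cold = +Q/T_C = 26000/284 = 91.5 J/K.

ΔS_cold = 91.5 J/K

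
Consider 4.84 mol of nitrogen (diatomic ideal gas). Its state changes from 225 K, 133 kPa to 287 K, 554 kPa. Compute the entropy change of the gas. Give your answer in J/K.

ΔS = nC_p ln(T₂/T₁) − nR ln(P₂/P₁), with C_p = 7R/2 = 29.1 J mol⁻¹ K⁻¹ for a diatomic ideal gas.
ΔS = 4.84 × [29.1 × ln(287/225) − 8.314 × ln(554/133)] = -23.1 J/K.

ΔS = -23.1 J/K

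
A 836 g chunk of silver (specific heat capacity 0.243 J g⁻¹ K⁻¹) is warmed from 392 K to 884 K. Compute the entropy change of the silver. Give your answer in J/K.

ΔS = ∫dQ_rev/T = m c ln(T₂/T₁) = 836 × 0.243 × ln(884/392) = 165 J/K.

ΔS = 165 J/K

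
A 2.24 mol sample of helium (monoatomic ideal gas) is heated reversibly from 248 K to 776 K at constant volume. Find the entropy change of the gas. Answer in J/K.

At constant volume, ΔS = nC_V ln(T₂/T₁) with C_V = 3R/2 = 12.47 J mol⁻¹ K⁻¹.
ΔS = 2.24 × 12.47 × ln(776/248) = 31.9 J/K.

ΔS = 31.9 J/K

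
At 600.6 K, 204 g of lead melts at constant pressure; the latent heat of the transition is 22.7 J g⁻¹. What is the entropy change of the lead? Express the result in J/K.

ΔS = 7.71 J/K

Heat absorbed by the substance: Q = mL = 204 × 22.7 = 4630.8 J.
At constant T, ΔS = Q_rev/T = 4630.8 / 600.6 = 7.71 J/K.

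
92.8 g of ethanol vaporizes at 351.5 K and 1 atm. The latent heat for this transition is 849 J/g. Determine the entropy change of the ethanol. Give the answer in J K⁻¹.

Heat absorbed by the substance: Q = mL = 92.8 × 849 = 78787.2 J.
At constant T, ΔS = Q_rev/T = 78787.2 / 351.5 = 224 J/K.

ΔS = 224 J/K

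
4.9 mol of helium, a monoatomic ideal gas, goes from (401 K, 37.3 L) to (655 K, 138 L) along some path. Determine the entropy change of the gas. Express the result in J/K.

Entropy is a state function: ΔS = nC_V ln(T₂/T₁) + nR ln(V₂/V₁), with C_V = 3R/2 = 12.47 J mol⁻¹ K⁻¹ for a monoatomic ideal gas.
ΔS = 4.9 × [12.47 × ln(655/401) + 8.314 × ln(138/37.3)] = 83.3 J/K.

ΔS = 83.3 J/K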